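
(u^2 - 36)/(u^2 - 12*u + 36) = (u + 6)/(u - 6)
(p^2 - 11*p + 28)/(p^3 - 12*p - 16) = (p - 7)/(p^2 + 4*p + 4)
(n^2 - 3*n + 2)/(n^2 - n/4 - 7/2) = 4*(n - 1)/(4*n + 7)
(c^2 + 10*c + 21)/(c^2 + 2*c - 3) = (c + 7)/(c - 1)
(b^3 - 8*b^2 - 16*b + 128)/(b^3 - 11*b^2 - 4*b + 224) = (b - 4)/(b - 7)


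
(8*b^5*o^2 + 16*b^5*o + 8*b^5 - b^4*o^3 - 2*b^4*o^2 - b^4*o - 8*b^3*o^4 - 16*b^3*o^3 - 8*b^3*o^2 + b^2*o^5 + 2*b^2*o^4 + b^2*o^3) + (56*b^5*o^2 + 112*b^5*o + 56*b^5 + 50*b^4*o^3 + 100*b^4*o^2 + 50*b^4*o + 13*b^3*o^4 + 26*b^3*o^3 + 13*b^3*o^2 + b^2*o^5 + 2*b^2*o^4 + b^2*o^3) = 64*b^5*o^2 + 128*b^5*o + 64*b^5 + 49*b^4*o^3 + 98*b^4*o^2 + 49*b^4*o + 5*b^3*o^4 + 10*b^3*o^3 + 5*b^3*o^2 + 2*b^2*o^5 + 4*b^2*o^4 + 2*b^2*o^3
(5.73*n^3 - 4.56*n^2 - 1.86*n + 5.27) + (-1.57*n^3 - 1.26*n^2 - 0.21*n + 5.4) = 4.16*n^3 - 5.82*n^2 - 2.07*n + 10.67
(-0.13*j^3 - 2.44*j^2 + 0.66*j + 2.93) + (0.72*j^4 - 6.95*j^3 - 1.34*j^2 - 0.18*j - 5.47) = 0.72*j^4 - 7.08*j^3 - 3.78*j^2 + 0.48*j - 2.54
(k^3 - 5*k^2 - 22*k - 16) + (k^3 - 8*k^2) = 2*k^3 - 13*k^2 - 22*k - 16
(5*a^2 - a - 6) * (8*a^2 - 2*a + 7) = 40*a^4 - 18*a^3 - 11*a^2 + 5*a - 42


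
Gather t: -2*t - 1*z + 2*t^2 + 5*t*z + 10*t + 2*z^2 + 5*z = 2*t^2 + t*(5*z + 8) + 2*z^2 + 4*z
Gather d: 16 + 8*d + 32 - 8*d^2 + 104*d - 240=-8*d^2 + 112*d - 192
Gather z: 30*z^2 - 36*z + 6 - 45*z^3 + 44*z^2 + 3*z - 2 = -45*z^3 + 74*z^2 - 33*z + 4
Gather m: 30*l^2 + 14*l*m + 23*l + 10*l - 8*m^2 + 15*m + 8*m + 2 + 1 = 30*l^2 + 33*l - 8*m^2 + m*(14*l + 23) + 3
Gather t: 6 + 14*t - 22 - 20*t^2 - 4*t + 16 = -20*t^2 + 10*t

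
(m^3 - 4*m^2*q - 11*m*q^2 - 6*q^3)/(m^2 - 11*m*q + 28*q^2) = (m^3 - 4*m^2*q - 11*m*q^2 - 6*q^3)/(m^2 - 11*m*q + 28*q^2)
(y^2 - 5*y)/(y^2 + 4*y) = (y - 5)/(y + 4)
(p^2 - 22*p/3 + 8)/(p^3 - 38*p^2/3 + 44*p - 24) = (3*p - 4)/(3*p^2 - 20*p + 12)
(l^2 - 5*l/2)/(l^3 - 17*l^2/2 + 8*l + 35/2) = l/(l^2 - 6*l - 7)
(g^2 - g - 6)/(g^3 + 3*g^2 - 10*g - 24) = 1/(g + 4)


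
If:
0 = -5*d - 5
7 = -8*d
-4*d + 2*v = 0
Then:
No Solution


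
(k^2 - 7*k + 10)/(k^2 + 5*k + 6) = (k^2 - 7*k + 10)/(k^2 + 5*k + 6)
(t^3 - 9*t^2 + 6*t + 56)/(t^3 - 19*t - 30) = (t^2 - 11*t + 28)/(t^2 - 2*t - 15)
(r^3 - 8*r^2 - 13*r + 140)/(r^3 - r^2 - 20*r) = (r - 7)/r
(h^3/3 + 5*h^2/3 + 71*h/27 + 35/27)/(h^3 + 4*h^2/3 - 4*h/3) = (9*h^3 + 45*h^2 + 71*h + 35)/(9*h*(3*h^2 + 4*h - 4))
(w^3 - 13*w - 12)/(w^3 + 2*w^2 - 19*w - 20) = (w + 3)/(w + 5)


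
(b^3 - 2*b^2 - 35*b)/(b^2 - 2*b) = (b^2 - 2*b - 35)/(b - 2)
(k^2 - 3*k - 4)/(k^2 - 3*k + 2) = (k^2 - 3*k - 4)/(k^2 - 3*k + 2)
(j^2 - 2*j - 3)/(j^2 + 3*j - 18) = (j + 1)/(j + 6)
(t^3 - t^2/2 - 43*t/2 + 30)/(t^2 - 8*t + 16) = (2*t^2 + 7*t - 15)/(2*(t - 4))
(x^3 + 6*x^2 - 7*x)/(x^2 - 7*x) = (x^2 + 6*x - 7)/(x - 7)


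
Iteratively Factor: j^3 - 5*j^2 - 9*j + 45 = (j - 5)*(j^2 - 9) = (j - 5)*(j + 3)*(j - 3)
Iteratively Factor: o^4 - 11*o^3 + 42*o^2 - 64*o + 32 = (o - 4)*(o^3 - 7*o^2 + 14*o - 8) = (o - 4)*(o - 2)*(o^2 - 5*o + 4) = (o - 4)^2*(o - 2)*(o - 1)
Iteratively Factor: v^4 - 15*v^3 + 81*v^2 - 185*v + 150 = (v - 3)*(v^3 - 12*v^2 + 45*v - 50) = (v - 5)*(v - 3)*(v^2 - 7*v + 10) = (v - 5)^2*(v - 3)*(v - 2)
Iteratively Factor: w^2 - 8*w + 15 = (w - 3)*(w - 5)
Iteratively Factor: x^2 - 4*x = (x)*(x - 4)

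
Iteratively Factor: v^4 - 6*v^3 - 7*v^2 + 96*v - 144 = (v + 4)*(v^3 - 10*v^2 + 33*v - 36) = (v - 3)*(v + 4)*(v^2 - 7*v + 12) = (v - 3)^2*(v + 4)*(v - 4)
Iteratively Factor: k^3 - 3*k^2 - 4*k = (k)*(k^2 - 3*k - 4) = k*(k + 1)*(k - 4)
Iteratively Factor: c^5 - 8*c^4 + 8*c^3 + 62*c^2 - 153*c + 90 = (c - 1)*(c^4 - 7*c^3 + c^2 + 63*c - 90) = (c - 5)*(c - 1)*(c^3 - 2*c^2 - 9*c + 18) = (c - 5)*(c - 3)*(c - 1)*(c^2 + c - 6) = (c - 5)*(c - 3)*(c - 2)*(c - 1)*(c + 3)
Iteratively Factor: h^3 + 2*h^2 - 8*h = (h)*(h^2 + 2*h - 8) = h*(h - 2)*(h + 4)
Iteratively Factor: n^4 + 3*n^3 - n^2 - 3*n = (n)*(n^3 + 3*n^2 - n - 3) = n*(n + 3)*(n^2 - 1) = n*(n - 1)*(n + 3)*(n + 1)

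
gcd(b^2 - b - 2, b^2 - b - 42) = 1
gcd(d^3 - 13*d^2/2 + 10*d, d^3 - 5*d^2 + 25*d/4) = d^2 - 5*d/2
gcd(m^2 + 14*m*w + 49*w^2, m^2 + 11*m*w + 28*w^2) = m + 7*w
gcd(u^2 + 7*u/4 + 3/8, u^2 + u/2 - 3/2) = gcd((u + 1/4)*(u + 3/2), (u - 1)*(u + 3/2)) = u + 3/2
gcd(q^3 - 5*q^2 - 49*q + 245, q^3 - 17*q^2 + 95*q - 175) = q^2 - 12*q + 35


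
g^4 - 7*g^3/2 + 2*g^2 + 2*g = g*(g - 2)^2*(g + 1/2)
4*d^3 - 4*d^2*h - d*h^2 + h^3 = (-2*d + h)*(-d + h)*(2*d + h)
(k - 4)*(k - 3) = k^2 - 7*k + 12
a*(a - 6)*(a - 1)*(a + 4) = a^4 - 3*a^3 - 22*a^2 + 24*a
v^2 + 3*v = v*(v + 3)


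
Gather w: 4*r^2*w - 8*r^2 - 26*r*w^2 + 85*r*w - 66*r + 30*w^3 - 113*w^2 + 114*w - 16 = -8*r^2 - 66*r + 30*w^3 + w^2*(-26*r - 113) + w*(4*r^2 + 85*r + 114) - 16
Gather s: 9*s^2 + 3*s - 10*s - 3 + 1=9*s^2 - 7*s - 2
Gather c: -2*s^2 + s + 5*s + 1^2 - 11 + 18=-2*s^2 + 6*s + 8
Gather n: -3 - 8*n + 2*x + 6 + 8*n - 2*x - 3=0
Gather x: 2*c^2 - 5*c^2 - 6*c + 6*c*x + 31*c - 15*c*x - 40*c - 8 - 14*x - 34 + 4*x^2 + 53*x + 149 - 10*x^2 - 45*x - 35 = -3*c^2 - 15*c - 6*x^2 + x*(-9*c - 6) + 72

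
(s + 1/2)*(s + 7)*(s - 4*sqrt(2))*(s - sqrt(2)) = s^4 - 5*sqrt(2)*s^3 + 15*s^3/2 - 75*sqrt(2)*s^2/2 + 23*s^2/2 - 35*sqrt(2)*s/2 + 60*s + 28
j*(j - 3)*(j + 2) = j^3 - j^2 - 6*j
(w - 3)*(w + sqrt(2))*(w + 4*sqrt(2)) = w^3 - 3*w^2 + 5*sqrt(2)*w^2 - 15*sqrt(2)*w + 8*w - 24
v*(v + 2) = v^2 + 2*v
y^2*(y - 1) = y^3 - y^2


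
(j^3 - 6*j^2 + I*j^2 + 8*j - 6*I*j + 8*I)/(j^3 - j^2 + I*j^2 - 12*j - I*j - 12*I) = (j - 2)/(j + 3)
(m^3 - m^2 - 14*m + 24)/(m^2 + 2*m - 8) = m - 3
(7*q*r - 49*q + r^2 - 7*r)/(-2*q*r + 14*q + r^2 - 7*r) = (-7*q - r)/(2*q - r)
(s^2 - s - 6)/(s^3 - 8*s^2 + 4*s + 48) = (s - 3)/(s^2 - 10*s + 24)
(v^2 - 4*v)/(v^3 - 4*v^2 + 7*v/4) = 4*(v - 4)/(4*v^2 - 16*v + 7)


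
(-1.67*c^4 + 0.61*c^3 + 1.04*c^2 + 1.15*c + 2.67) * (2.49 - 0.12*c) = 0.2004*c^5 - 4.2315*c^4 + 1.3941*c^3 + 2.4516*c^2 + 2.5431*c + 6.6483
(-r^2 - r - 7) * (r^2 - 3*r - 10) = -r^4 + 2*r^3 + 6*r^2 + 31*r + 70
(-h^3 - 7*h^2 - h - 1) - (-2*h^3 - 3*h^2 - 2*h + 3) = h^3 - 4*h^2 + h - 4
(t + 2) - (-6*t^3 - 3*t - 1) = 6*t^3 + 4*t + 3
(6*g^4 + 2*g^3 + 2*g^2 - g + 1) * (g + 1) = 6*g^5 + 8*g^4 + 4*g^3 + g^2 + 1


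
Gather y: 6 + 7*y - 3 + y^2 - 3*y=y^2 + 4*y + 3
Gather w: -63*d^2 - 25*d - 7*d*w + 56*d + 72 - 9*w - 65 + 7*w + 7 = -63*d^2 + 31*d + w*(-7*d - 2) + 14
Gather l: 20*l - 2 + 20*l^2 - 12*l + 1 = 20*l^2 + 8*l - 1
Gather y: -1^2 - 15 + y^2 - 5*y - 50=y^2 - 5*y - 66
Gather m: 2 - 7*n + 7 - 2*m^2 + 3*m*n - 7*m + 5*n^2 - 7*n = -2*m^2 + m*(3*n - 7) + 5*n^2 - 14*n + 9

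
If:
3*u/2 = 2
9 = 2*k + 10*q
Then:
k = 9/2 - 5*q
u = 4/3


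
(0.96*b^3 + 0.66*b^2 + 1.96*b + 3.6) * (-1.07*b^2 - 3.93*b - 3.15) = -1.0272*b^5 - 4.479*b^4 - 7.715*b^3 - 13.6338*b^2 - 20.322*b - 11.34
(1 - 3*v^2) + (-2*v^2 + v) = -5*v^2 + v + 1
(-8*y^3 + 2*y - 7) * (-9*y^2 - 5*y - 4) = 72*y^5 + 40*y^4 + 14*y^3 + 53*y^2 + 27*y + 28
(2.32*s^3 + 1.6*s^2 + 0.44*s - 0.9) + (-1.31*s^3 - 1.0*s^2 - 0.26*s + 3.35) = 1.01*s^3 + 0.6*s^2 + 0.18*s + 2.45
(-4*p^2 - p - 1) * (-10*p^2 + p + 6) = 40*p^4 + 6*p^3 - 15*p^2 - 7*p - 6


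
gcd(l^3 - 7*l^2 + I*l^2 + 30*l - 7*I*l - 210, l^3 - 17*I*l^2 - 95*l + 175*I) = l - 5*I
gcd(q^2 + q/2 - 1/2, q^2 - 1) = q + 1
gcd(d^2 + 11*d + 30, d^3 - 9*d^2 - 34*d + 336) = d + 6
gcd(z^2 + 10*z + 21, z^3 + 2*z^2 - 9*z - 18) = z + 3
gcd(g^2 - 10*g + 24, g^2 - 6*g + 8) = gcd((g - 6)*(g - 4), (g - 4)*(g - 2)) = g - 4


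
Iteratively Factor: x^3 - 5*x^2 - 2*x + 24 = (x - 4)*(x^2 - x - 6) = (x - 4)*(x + 2)*(x - 3)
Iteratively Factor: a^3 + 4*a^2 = (a)*(a^2 + 4*a) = a*(a + 4)*(a)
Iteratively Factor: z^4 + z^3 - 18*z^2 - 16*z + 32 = (z - 4)*(z^3 + 5*z^2 + 2*z - 8) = (z - 4)*(z + 4)*(z^2 + z - 2) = (z - 4)*(z - 1)*(z + 4)*(z + 2)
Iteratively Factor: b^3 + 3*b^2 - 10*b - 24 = (b + 4)*(b^2 - b - 6) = (b + 2)*(b + 4)*(b - 3)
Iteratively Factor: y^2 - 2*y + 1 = (y - 1)*(y - 1)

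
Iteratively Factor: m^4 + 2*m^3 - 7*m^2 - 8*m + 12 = (m + 3)*(m^3 - m^2 - 4*m + 4) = (m - 1)*(m + 3)*(m^2 - 4) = (m - 1)*(m + 2)*(m + 3)*(m - 2)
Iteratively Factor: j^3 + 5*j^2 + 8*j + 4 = (j + 2)*(j^2 + 3*j + 2) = (j + 1)*(j + 2)*(j + 2)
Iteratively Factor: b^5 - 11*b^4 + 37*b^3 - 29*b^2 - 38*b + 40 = (b - 5)*(b^4 - 6*b^3 + 7*b^2 + 6*b - 8) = (b - 5)*(b - 4)*(b^3 - 2*b^2 - b + 2) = (b - 5)*(b - 4)*(b + 1)*(b^2 - 3*b + 2) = (b - 5)*(b - 4)*(b - 1)*(b + 1)*(b - 2)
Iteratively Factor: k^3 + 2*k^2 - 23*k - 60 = (k + 3)*(k^2 - k - 20) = (k + 3)*(k + 4)*(k - 5)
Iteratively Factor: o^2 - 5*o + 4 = (o - 4)*(o - 1)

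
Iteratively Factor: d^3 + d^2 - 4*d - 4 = (d + 2)*(d^2 - d - 2) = (d - 2)*(d + 2)*(d + 1)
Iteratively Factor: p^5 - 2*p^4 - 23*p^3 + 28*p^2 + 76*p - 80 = (p - 2)*(p^4 - 23*p^2 - 18*p + 40) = (p - 2)*(p + 4)*(p^3 - 4*p^2 - 7*p + 10) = (p - 5)*(p - 2)*(p + 4)*(p^2 + p - 2) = (p - 5)*(p - 2)*(p + 2)*(p + 4)*(p - 1)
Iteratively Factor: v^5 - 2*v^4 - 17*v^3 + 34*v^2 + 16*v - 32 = (v - 2)*(v^4 - 17*v^2 + 16) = (v - 4)*(v - 2)*(v^3 + 4*v^2 - v - 4) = (v - 4)*(v - 2)*(v - 1)*(v^2 + 5*v + 4) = (v - 4)*(v - 2)*(v - 1)*(v + 4)*(v + 1)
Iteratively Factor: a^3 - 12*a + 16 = (a - 2)*(a^2 + 2*a - 8) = (a - 2)^2*(a + 4)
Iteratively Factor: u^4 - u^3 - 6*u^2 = (u)*(u^3 - u^2 - 6*u) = u*(u + 2)*(u^2 - 3*u) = u*(u - 3)*(u + 2)*(u)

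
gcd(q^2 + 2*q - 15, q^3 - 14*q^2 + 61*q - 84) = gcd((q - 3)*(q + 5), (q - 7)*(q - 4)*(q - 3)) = q - 3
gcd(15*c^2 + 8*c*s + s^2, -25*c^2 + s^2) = 5*c + s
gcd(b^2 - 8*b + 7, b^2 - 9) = 1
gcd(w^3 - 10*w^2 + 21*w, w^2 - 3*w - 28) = w - 7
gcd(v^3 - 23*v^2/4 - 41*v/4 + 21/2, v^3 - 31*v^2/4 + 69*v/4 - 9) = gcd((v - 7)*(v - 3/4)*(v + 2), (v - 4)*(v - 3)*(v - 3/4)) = v - 3/4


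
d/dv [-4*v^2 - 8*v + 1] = -8*v - 8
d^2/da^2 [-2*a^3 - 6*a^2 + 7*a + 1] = -12*a - 12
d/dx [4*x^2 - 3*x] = 8*x - 3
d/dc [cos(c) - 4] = -sin(c)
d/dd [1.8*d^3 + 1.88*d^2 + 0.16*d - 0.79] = 5.4*d^2 + 3.76*d + 0.16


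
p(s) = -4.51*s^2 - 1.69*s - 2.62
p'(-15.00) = 133.61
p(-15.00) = -992.02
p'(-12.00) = 106.55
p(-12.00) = -631.78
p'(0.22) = -3.67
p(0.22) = -3.21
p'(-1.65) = 13.19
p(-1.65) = -12.11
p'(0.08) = -2.41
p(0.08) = -2.78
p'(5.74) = -53.46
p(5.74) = -160.91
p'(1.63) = -16.39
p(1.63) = -17.36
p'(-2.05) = 16.80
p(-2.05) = -18.11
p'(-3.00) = 25.37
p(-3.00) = -38.14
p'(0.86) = -9.45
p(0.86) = -7.41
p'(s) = -9.02*s - 1.69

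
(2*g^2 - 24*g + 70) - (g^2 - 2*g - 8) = g^2 - 22*g + 78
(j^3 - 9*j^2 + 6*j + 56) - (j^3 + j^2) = -10*j^2 + 6*j + 56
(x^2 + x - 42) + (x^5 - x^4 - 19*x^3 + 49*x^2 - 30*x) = x^5 - x^4 - 19*x^3 + 50*x^2 - 29*x - 42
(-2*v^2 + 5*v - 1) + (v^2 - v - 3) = -v^2 + 4*v - 4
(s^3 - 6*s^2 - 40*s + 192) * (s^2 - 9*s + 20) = s^5 - 15*s^4 + 34*s^3 + 432*s^2 - 2528*s + 3840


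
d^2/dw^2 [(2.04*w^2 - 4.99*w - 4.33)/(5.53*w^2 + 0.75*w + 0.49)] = (5.6843418860808e-14*w^4 - 322.119182*w^3 - 827.65851*w^2 - 26.623632*w + 23.24201)/(169.112377*w^6 + 68.807025*w^5 + 54.285798*w^4 + 12.615525*w^3 + 4.810134*w^2 + 0.540225*w + 0.117649)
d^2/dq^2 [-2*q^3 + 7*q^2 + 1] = 14 - 12*q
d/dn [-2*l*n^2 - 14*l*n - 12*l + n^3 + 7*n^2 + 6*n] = -4*l*n - 14*l + 3*n^2 + 14*n + 6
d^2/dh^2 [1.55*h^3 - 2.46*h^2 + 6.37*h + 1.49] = 9.3*h - 4.92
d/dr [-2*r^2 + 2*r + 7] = 2 - 4*r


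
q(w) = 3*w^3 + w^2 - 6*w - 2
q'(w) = 9*w^2 + 2*w - 6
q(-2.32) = -20.16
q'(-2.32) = 37.80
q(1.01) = -3.95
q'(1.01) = 5.20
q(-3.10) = -63.16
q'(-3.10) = 74.29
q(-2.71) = -38.10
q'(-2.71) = 54.68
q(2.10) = 17.59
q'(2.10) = 37.89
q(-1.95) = -8.74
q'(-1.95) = 24.32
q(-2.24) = -17.26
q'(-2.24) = 34.68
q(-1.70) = -3.65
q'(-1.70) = 16.61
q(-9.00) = -2054.00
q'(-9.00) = 705.00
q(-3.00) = -56.00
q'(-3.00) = 69.00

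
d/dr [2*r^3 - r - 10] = 6*r^2 - 1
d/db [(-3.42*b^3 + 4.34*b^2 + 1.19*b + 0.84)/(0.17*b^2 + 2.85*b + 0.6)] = (-0.5814*b^4 - 19.494*b^3 + 6.0107*b^2 + 4.9224*b - 1.68)/(0.0289*b^4 + 0.969*b^3 + 8.3265*b^2 + 3.42*b + 0.36)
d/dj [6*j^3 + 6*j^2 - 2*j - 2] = 18*j^2 + 12*j - 2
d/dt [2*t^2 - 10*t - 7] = 4*t - 10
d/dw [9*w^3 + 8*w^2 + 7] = w*(27*w + 16)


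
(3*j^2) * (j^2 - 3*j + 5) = 3*j^4 - 9*j^3 + 15*j^2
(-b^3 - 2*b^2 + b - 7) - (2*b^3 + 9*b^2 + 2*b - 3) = -3*b^3 - 11*b^2 - b - 4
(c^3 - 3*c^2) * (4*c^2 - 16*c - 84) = 4*c^5 - 28*c^4 - 36*c^3 + 252*c^2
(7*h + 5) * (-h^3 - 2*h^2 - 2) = -7*h^4 - 19*h^3 - 10*h^2 - 14*h - 10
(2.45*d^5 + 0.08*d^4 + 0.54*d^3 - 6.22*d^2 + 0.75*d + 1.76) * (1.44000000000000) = 3.528*d^5 + 0.1152*d^4 + 0.7776*d^3 - 8.9568*d^2 + 1.08*d + 2.5344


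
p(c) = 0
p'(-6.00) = 0.00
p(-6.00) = 0.00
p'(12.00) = 0.00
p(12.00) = 0.00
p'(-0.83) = 0.00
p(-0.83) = 0.00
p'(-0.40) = 0.00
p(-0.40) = 0.00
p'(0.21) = 0.00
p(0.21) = 0.00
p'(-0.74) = 0.00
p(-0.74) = 0.00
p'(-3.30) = 0.00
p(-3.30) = 0.00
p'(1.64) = 0.00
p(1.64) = 0.00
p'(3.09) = 0.00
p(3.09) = 0.00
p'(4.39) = 0.00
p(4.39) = 0.00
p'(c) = 0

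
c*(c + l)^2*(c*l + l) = c^4*l + 2*c^3*l^2 + c^3*l + c^2*l^3 + 2*c^2*l^2 + c*l^3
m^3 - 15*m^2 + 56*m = m*(m - 8)*(m - 7)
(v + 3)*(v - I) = v^2 + 3*v - I*v - 3*I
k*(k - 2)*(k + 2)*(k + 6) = k^4 + 6*k^3 - 4*k^2 - 24*k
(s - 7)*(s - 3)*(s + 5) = s^3 - 5*s^2 - 29*s + 105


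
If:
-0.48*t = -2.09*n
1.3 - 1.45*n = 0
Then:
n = 0.90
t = 3.90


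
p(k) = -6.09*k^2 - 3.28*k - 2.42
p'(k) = -12.18*k - 3.28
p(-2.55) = -33.66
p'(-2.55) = 27.78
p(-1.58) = -12.44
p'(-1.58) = 15.96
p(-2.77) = -40.06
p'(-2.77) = 30.46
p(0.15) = -3.05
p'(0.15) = -5.11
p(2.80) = -59.35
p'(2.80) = -37.38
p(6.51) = -281.87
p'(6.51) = -82.57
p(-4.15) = -93.69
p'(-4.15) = 47.27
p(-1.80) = -16.25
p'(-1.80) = 18.64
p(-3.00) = -47.39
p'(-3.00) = 33.26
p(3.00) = -67.07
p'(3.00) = -39.82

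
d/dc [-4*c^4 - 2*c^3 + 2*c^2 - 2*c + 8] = -16*c^3 - 6*c^2 + 4*c - 2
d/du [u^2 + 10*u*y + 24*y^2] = 2*u + 10*y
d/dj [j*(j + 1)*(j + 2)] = 3*j^2 + 6*j + 2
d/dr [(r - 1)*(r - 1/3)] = 2*r - 4/3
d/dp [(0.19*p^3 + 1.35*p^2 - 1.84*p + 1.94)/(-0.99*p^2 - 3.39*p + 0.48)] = (-0.1881*p^4 - 1.2882*p^3 - 6.1245*p^2 + 5.1372*p + 5.6934)/(0.9801*p^4 + 6.7122*p^3 + 10.5417*p^2 - 3.2544*p + 0.2304)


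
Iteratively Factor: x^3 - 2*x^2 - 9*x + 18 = (x + 3)*(x^2 - 5*x + 6) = (x - 3)*(x + 3)*(x - 2)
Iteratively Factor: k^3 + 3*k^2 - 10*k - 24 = (k - 3)*(k^2 + 6*k + 8) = (k - 3)*(k + 2)*(k + 4)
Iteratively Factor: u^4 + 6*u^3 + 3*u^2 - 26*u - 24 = (u + 4)*(u^3 + 2*u^2 - 5*u - 6) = (u - 2)*(u + 4)*(u^2 + 4*u + 3) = (u - 2)*(u + 3)*(u + 4)*(u + 1)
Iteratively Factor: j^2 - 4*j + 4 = (j - 2)*(j - 2)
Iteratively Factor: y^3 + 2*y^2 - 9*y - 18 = (y + 2)*(y^2 - 9) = (y + 2)*(y + 3)*(y - 3)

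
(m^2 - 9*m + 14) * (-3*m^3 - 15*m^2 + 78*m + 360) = -3*m^5 + 12*m^4 + 171*m^3 - 552*m^2 - 2148*m + 5040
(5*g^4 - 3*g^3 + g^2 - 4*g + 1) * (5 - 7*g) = -35*g^5 + 46*g^4 - 22*g^3 + 33*g^2 - 27*g + 5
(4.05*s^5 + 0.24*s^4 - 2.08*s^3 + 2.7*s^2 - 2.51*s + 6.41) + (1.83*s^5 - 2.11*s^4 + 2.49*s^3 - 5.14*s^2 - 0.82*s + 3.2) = 5.88*s^5 - 1.87*s^4 + 0.41*s^3 - 2.44*s^2 - 3.33*s + 9.61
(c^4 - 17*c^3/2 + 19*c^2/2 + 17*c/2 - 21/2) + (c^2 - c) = c^4 - 17*c^3/2 + 21*c^2/2 + 15*c/2 - 21/2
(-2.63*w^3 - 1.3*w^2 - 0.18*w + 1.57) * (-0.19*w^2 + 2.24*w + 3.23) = 0.4997*w^5 - 5.6442*w^4 - 11.3727*w^3 - 4.9005*w^2 + 2.9354*w + 5.0711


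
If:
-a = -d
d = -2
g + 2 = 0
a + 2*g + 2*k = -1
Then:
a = -2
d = -2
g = -2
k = 5/2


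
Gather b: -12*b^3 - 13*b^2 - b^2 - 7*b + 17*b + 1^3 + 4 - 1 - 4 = -12*b^3 - 14*b^2 + 10*b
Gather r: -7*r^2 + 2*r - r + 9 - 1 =-7*r^2 + r + 8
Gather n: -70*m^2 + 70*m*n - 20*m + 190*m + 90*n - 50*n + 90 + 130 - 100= -70*m^2 + 170*m + n*(70*m + 40) + 120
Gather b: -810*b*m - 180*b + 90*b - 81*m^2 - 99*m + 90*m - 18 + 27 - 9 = b*(-810*m - 90) - 81*m^2 - 9*m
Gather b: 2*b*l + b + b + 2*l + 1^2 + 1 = b*(2*l + 2) + 2*l + 2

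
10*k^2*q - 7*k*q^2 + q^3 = q*(-5*k + q)*(-2*k + q)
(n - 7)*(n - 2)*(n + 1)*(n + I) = n^4 - 8*n^3 + I*n^3 + 5*n^2 - 8*I*n^2 + 14*n + 5*I*n + 14*I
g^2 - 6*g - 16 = (g - 8)*(g + 2)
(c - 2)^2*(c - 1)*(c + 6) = c^4 + c^3 - 22*c^2 + 44*c - 24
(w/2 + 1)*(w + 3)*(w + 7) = w^3/2 + 6*w^2 + 41*w/2 + 21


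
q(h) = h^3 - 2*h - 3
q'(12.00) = 430.00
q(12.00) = 1701.00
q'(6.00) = 106.00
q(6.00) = 201.00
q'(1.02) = 1.12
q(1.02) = -3.98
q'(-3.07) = 26.27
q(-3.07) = -25.79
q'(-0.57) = -1.03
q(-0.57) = -2.05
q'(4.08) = 47.94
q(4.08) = 56.76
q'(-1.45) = 4.31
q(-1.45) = -3.15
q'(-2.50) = 16.75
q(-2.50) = -13.62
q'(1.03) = 1.18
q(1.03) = -3.97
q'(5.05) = 74.51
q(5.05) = 115.69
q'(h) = 3*h^2 - 2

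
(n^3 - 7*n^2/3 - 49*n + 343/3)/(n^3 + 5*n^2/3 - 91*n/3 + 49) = (n - 7)/(n - 3)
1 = 1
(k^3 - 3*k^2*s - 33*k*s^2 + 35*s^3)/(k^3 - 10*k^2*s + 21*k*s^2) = (-k^2 - 4*k*s + 5*s^2)/(k*(-k + 3*s))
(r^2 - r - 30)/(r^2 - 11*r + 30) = (r + 5)/(r - 5)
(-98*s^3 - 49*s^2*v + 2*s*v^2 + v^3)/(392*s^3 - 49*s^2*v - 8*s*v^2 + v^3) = (-2*s - v)/(8*s - v)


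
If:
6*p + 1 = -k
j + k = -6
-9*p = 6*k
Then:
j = -19/3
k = 1/3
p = -2/9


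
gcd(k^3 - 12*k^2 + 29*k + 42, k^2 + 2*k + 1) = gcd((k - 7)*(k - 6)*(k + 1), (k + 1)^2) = k + 1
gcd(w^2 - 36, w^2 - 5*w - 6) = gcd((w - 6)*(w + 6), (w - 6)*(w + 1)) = w - 6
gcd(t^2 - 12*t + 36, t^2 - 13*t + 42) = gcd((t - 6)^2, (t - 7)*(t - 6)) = t - 6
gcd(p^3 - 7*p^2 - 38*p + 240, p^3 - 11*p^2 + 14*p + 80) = p^2 - 13*p + 40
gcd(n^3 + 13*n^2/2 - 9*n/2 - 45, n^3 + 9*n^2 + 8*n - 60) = n + 6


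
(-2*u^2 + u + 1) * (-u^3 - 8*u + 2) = 2*u^5 - u^4 + 15*u^3 - 12*u^2 - 6*u + 2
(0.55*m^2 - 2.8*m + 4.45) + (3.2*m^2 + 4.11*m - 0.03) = 3.75*m^2 + 1.31*m + 4.42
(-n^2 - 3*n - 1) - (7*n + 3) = -n^2 - 10*n - 4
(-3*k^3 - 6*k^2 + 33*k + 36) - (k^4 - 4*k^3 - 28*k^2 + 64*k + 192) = -k^4 + k^3 + 22*k^2 - 31*k - 156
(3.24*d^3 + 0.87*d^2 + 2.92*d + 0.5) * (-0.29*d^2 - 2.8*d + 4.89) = -0.9396*d^5 - 9.3243*d^4 + 12.5608*d^3 - 4.0667*d^2 + 12.8788*d + 2.445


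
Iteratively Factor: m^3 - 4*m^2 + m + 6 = (m - 2)*(m^2 - 2*m - 3) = (m - 2)*(m + 1)*(m - 3)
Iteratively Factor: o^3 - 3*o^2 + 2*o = (o - 2)*(o^2 - o) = (o - 2)*(o - 1)*(o)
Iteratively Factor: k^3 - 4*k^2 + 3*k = (k - 1)*(k^2 - 3*k) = (k - 3)*(k - 1)*(k)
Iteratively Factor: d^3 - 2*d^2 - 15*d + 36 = (d + 4)*(d^2 - 6*d + 9) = (d - 3)*(d + 4)*(d - 3)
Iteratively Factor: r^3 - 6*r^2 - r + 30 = (r - 5)*(r^2 - r - 6) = (r - 5)*(r - 3)*(r + 2)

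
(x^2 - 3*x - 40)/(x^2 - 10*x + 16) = (x + 5)/(x - 2)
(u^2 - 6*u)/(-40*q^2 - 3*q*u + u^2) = u*(6 - u)/(40*q^2 + 3*q*u - u^2)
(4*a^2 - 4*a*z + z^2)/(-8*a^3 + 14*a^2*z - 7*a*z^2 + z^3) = (-2*a + z)/(4*a^2 - 5*a*z + z^2)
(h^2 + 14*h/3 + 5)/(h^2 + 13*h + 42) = (h^2 + 14*h/3 + 5)/(h^2 + 13*h + 42)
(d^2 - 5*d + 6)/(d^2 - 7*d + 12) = (d - 2)/(d - 4)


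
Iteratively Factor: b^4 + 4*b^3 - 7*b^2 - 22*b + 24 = (b - 1)*(b^3 + 5*b^2 - 2*b - 24) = (b - 1)*(b + 4)*(b^2 + b - 6) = (b - 1)*(b + 3)*(b + 4)*(b - 2)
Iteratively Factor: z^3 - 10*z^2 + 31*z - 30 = (z - 2)*(z^2 - 8*z + 15) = (z - 3)*(z - 2)*(z - 5)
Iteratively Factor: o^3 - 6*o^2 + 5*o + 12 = (o - 4)*(o^2 - 2*o - 3) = (o - 4)*(o - 3)*(o + 1)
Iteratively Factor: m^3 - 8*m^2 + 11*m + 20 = (m - 5)*(m^2 - 3*m - 4) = (m - 5)*(m - 4)*(m + 1)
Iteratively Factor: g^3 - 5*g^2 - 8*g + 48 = (g - 4)*(g^2 - g - 12) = (g - 4)^2*(g + 3)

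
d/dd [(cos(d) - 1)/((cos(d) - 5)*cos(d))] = (sin(d) + 5*sin(d)/cos(d)^2 - 2*tan(d))/(cos(d) - 5)^2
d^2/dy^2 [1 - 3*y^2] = -6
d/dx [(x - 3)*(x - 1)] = 2*x - 4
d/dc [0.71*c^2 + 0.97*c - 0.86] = 1.42*c + 0.97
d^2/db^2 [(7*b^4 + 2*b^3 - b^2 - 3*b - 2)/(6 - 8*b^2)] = (-112*b^6 + 252*b^4 + 24*b^3 - 246*b^2 + 54*b + 33)/(64*b^6 - 144*b^4 + 108*b^2 - 27)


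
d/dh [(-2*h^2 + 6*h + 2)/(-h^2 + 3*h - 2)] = 6*(2*h - 3)/(h^2 - 3*h + 2)^2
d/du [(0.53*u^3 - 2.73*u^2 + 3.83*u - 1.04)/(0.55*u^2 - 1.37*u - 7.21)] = (0.2915*u^4 - 1.4522*u^3 - 9.8303*u^2 + 40.5106*u - 29.0391)/(0.3025*u^4 - 1.507*u^3 - 6.0541*u^2 + 19.7554*u + 51.9841)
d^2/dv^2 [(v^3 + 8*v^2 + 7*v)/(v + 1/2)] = 4*(4*v^3 + 6*v^2 + 3*v - 6)/(8*v^3 + 12*v^2 + 6*v + 1)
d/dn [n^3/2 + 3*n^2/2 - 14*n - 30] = 3*n^2/2 + 3*n - 14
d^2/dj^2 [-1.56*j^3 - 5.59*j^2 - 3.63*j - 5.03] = -9.36*j - 11.18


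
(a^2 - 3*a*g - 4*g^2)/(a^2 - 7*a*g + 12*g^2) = (a + g)/(a - 3*g)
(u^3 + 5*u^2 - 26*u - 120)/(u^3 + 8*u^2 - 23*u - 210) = (u + 4)/(u + 7)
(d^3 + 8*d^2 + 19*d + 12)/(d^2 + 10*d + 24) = (d^2 + 4*d + 3)/(d + 6)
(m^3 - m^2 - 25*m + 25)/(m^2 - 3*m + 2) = (m^2 - 25)/(m - 2)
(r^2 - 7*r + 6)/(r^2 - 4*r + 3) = (r - 6)/(r - 3)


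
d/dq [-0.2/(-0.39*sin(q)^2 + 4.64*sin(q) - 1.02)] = (0.928 - 0.156*sin(q))*cos(q)/(0.39*sin(q)^2 - 4.64*sin(q) + 1.02)^2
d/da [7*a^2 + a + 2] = 14*a + 1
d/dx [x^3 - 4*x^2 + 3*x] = 3*x^2 - 8*x + 3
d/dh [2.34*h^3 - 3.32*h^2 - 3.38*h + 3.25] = 7.02*h^2 - 6.64*h - 3.38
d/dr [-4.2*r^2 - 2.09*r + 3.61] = -8.4*r - 2.09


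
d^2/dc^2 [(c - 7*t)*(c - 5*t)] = 2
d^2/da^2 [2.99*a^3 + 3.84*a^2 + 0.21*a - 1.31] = 17.94*a + 7.68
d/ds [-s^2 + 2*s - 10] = 2 - 2*s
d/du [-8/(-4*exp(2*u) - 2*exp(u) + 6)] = (-16*exp(u) - 4)*exp(u)/(2*exp(2*u) + exp(u) - 3)^2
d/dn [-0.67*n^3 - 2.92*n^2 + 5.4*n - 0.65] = -2.01*n^2 - 5.84*n + 5.4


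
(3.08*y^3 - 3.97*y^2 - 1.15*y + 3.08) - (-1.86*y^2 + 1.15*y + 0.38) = 3.08*y^3 - 2.11*y^2 - 2.3*y + 2.7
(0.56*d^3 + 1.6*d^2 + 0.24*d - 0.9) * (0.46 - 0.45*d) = -0.252*d^4 - 0.4624*d^3 + 0.628*d^2 + 0.5154*d - 0.414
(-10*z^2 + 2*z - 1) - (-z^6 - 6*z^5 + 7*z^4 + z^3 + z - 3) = z^6 + 6*z^5 - 7*z^4 - z^3 - 10*z^2 + z + 2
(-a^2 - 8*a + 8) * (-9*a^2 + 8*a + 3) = 9*a^4 + 64*a^3 - 139*a^2 + 40*a + 24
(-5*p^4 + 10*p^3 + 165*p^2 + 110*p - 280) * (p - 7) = -5*p^5 + 45*p^4 + 95*p^3 - 1045*p^2 - 1050*p + 1960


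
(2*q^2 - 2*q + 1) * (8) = 16*q^2 - 16*q + 8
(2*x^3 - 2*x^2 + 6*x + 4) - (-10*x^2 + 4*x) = 2*x^3 + 8*x^2 + 2*x + 4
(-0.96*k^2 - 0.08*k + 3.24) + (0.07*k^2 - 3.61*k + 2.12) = -0.89*k^2 - 3.69*k + 5.36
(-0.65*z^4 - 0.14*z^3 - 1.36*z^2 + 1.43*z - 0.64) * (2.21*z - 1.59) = -1.4365*z^5 + 0.7241*z^4 - 2.783*z^3 + 5.3227*z^2 - 3.6881*z + 1.0176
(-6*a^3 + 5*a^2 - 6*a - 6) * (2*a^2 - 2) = -12*a^5 + 10*a^4 - 22*a^2 + 12*a + 12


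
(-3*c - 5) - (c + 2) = -4*c - 7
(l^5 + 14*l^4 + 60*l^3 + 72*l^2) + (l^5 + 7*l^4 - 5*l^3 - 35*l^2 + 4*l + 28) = 2*l^5 + 21*l^4 + 55*l^3 + 37*l^2 + 4*l + 28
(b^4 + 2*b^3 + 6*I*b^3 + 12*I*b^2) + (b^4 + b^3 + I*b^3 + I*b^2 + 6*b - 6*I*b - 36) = 2*b^4 + 3*b^3 + 7*I*b^3 + 13*I*b^2 + 6*b - 6*I*b - 36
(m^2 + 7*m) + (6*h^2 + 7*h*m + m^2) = 6*h^2 + 7*h*m + 2*m^2 + 7*m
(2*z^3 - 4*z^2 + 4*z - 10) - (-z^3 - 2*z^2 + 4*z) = 3*z^3 - 2*z^2 - 10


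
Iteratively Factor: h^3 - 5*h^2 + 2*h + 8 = (h + 1)*(h^2 - 6*h + 8) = (h - 4)*(h + 1)*(h - 2)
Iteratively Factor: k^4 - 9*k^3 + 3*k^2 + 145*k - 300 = (k + 4)*(k^3 - 13*k^2 + 55*k - 75) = (k - 5)*(k + 4)*(k^2 - 8*k + 15) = (k - 5)^2*(k + 4)*(k - 3)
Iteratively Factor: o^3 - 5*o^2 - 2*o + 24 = (o - 3)*(o^2 - 2*o - 8) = (o - 3)*(o + 2)*(o - 4)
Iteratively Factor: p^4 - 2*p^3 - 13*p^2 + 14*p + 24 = (p + 3)*(p^3 - 5*p^2 + 2*p + 8) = (p - 4)*(p + 3)*(p^2 - p - 2) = (p - 4)*(p + 1)*(p + 3)*(p - 2)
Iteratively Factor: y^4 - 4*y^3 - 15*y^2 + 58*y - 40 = (y - 1)*(y^3 - 3*y^2 - 18*y + 40) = (y - 2)*(y - 1)*(y^2 - y - 20) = (y - 2)*(y - 1)*(y + 4)*(y - 5)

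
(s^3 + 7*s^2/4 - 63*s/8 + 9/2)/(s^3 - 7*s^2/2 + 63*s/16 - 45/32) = 4*(s + 4)/(4*s - 5)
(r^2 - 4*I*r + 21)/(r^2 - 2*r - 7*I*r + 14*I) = (r + 3*I)/(r - 2)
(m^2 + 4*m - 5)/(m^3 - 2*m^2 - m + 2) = (m + 5)/(m^2 - m - 2)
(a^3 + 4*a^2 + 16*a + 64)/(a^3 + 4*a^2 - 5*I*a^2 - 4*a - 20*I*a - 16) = (a + 4*I)/(a - I)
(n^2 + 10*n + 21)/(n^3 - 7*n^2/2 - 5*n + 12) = 2*(n^2 + 10*n + 21)/(2*n^3 - 7*n^2 - 10*n + 24)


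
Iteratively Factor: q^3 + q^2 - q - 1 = (q + 1)*(q^2 - 1) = (q - 1)*(q + 1)*(q + 1)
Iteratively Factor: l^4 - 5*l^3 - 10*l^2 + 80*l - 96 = (l + 4)*(l^3 - 9*l^2 + 26*l - 24) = (l - 2)*(l + 4)*(l^2 - 7*l + 12) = (l - 4)*(l - 2)*(l + 4)*(l - 3)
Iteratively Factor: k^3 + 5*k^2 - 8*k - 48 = (k - 3)*(k^2 + 8*k + 16) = (k - 3)*(k + 4)*(k + 4)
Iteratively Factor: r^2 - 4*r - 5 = (r - 5)*(r + 1)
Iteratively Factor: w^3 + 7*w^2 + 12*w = (w + 3)*(w^2 + 4*w) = (w + 3)*(w + 4)*(w)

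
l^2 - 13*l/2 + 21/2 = (l - 7/2)*(l - 3)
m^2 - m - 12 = (m - 4)*(m + 3)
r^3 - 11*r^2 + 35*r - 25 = (r - 5)^2*(r - 1)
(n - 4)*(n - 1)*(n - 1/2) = n^3 - 11*n^2/2 + 13*n/2 - 2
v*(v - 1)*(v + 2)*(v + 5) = v^4 + 6*v^3 + 3*v^2 - 10*v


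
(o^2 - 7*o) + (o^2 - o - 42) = 2*o^2 - 8*o - 42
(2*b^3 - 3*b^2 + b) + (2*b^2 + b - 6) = 2*b^3 - b^2 + 2*b - 6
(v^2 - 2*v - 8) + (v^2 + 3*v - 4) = 2*v^2 + v - 12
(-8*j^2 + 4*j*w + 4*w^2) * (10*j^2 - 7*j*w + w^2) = -80*j^4 + 96*j^3*w + 4*j^2*w^2 - 24*j*w^3 + 4*w^4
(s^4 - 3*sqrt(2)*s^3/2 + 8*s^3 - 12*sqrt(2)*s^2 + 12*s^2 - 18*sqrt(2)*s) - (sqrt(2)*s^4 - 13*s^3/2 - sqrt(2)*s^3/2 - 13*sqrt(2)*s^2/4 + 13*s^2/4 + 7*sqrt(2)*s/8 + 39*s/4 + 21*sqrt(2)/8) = -sqrt(2)*s^4 + s^4 - sqrt(2)*s^3 + 29*s^3/2 - 35*sqrt(2)*s^2/4 + 35*s^2/4 - 151*sqrt(2)*s/8 - 39*s/4 - 21*sqrt(2)/8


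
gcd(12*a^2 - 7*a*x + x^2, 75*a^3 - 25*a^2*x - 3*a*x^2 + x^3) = -3*a + x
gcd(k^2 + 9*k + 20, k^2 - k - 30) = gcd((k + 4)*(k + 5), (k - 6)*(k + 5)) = k + 5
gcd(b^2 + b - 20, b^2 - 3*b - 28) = 1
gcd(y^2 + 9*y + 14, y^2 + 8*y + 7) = y + 7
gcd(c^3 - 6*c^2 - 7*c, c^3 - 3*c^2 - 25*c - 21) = c^2 - 6*c - 7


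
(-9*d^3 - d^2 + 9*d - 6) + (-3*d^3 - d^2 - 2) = -12*d^3 - 2*d^2 + 9*d - 8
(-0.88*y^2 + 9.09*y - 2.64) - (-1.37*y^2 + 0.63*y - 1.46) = 0.49*y^2 + 8.46*y - 1.18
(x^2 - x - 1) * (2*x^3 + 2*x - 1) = 2*x^5 - 2*x^4 - 3*x^2 - x + 1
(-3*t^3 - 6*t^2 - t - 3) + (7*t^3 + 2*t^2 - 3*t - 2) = 4*t^3 - 4*t^2 - 4*t - 5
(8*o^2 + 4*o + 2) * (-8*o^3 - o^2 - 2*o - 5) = -64*o^5 - 40*o^4 - 36*o^3 - 50*o^2 - 24*o - 10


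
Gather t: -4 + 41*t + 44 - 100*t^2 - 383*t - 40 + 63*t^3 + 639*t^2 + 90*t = 63*t^3 + 539*t^2 - 252*t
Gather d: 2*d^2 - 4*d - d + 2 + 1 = 2*d^2 - 5*d + 3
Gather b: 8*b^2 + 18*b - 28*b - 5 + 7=8*b^2 - 10*b + 2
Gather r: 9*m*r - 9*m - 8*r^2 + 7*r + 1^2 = -9*m - 8*r^2 + r*(9*m + 7) + 1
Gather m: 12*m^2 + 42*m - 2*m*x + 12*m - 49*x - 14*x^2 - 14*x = 12*m^2 + m*(54 - 2*x) - 14*x^2 - 63*x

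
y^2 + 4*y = y*(y + 4)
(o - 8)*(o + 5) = o^2 - 3*o - 40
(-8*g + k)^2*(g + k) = 64*g^3 + 48*g^2*k - 15*g*k^2 + k^3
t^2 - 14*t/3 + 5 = (t - 3)*(t - 5/3)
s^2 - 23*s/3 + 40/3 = (s - 5)*(s - 8/3)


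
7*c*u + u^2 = u*(7*c + u)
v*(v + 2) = v^2 + 2*v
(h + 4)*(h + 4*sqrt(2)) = h^2 + 4*h + 4*sqrt(2)*h + 16*sqrt(2)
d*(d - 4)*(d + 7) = d^3 + 3*d^2 - 28*d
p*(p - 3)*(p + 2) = p^3 - p^2 - 6*p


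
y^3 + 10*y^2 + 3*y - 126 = (y - 3)*(y + 6)*(y + 7)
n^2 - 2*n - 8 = (n - 4)*(n + 2)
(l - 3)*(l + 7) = l^2 + 4*l - 21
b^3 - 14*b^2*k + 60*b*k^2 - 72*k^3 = (b - 6*k)^2*(b - 2*k)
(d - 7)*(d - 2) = d^2 - 9*d + 14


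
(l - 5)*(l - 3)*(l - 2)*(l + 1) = l^4 - 9*l^3 + 21*l^2 + l - 30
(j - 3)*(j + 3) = j^2 - 9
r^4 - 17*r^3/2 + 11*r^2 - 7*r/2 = r*(r - 7)*(r - 1)*(r - 1/2)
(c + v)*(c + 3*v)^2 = c^3 + 7*c^2*v + 15*c*v^2 + 9*v^3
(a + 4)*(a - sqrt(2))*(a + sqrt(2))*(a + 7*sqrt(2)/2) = a^4 + 4*a^3 + 7*sqrt(2)*a^3/2 - 2*a^2 + 14*sqrt(2)*a^2 - 7*sqrt(2)*a - 8*a - 28*sqrt(2)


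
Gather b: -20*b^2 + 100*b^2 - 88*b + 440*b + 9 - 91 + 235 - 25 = 80*b^2 + 352*b + 128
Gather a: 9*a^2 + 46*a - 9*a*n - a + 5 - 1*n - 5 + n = 9*a^2 + a*(45 - 9*n)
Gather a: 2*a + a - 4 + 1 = 3*a - 3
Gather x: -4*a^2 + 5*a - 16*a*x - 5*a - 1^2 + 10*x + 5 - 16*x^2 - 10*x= -4*a^2 - 16*a*x - 16*x^2 + 4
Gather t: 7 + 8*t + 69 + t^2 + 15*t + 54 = t^2 + 23*t + 130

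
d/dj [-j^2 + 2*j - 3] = 2 - 2*j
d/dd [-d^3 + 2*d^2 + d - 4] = -3*d^2 + 4*d + 1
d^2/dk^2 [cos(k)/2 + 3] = -cos(k)/2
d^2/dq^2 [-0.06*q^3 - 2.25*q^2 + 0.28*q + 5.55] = -0.36*q - 4.5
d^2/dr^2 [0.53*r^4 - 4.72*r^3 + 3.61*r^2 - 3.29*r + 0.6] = 6.36*r^2 - 28.32*r + 7.22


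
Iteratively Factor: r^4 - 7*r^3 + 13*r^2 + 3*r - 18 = (r - 3)*(r^3 - 4*r^2 + r + 6) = (r - 3)^2*(r^2 - r - 2) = (r - 3)^2*(r - 2)*(r + 1)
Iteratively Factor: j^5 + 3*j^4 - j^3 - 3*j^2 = (j + 1)*(j^4 + 2*j^3 - 3*j^2) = j*(j + 1)*(j^3 + 2*j^2 - 3*j) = j*(j + 1)*(j + 3)*(j^2 - j) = j^2*(j + 1)*(j + 3)*(j - 1)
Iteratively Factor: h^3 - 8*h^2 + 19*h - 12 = (h - 4)*(h^2 - 4*h + 3) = (h - 4)*(h - 3)*(h - 1)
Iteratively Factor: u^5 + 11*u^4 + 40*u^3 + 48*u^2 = (u + 4)*(u^4 + 7*u^3 + 12*u^2) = u*(u + 4)*(u^3 + 7*u^2 + 12*u) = u^2*(u + 4)*(u^2 + 7*u + 12) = u^2*(u + 4)^2*(u + 3)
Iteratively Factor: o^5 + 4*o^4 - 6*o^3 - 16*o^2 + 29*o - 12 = (o - 1)*(o^4 + 5*o^3 - o^2 - 17*o + 12) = (o - 1)*(o + 4)*(o^3 + o^2 - 5*o + 3) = (o - 1)^2*(o + 4)*(o^2 + 2*o - 3) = (o - 1)^3*(o + 4)*(o + 3)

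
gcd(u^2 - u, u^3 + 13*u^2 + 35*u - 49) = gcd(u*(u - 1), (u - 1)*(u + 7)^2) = u - 1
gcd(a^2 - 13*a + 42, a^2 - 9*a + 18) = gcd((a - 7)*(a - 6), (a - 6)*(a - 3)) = a - 6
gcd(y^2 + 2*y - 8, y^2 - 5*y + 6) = y - 2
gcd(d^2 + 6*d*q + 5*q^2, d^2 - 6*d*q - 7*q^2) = d + q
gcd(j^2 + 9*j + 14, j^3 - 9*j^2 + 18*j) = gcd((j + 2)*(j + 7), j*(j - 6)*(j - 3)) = 1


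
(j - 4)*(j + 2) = j^2 - 2*j - 8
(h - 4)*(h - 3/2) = h^2 - 11*h/2 + 6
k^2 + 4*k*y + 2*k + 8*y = (k + 2)*(k + 4*y)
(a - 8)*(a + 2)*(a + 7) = a^3 + a^2 - 58*a - 112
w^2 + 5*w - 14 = (w - 2)*(w + 7)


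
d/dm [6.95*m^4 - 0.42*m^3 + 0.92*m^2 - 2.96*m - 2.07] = 27.8*m^3 - 1.26*m^2 + 1.84*m - 2.96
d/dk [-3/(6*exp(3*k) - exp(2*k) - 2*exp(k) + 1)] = 6*(9*exp(2*k) - exp(k) - 1)*exp(k)/(6*exp(3*k) - exp(2*k) - 2*exp(k) + 1)^2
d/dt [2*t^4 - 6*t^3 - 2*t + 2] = 8*t^3 - 18*t^2 - 2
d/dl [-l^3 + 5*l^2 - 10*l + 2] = -3*l^2 + 10*l - 10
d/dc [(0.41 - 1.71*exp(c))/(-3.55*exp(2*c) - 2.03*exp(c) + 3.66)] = (-6.0705*exp(2*c) + 2.911*exp(c) - 5.4263)*exp(c)/(12.6025*exp(4*c) + 14.413*exp(3*c) - 21.8651*exp(2*c) - 14.8596*exp(c) + 13.3956)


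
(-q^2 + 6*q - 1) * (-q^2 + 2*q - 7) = q^4 - 8*q^3 + 20*q^2 - 44*q + 7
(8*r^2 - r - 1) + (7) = 8*r^2 - r + 6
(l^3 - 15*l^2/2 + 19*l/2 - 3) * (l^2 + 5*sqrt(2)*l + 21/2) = l^5 - 15*l^4/2 + 5*sqrt(2)*l^4 - 75*sqrt(2)*l^3/2 + 20*l^3 - 327*l^2/4 + 95*sqrt(2)*l^2/2 - 15*sqrt(2)*l + 399*l/4 - 63/2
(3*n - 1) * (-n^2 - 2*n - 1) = -3*n^3 - 5*n^2 - n + 1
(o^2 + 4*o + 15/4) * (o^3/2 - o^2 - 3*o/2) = o^5/2 + o^4 - 29*o^3/8 - 39*o^2/4 - 45*o/8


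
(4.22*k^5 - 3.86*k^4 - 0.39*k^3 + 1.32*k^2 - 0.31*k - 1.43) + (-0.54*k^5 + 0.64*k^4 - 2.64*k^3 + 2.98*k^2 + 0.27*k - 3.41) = 3.68*k^5 - 3.22*k^4 - 3.03*k^3 + 4.3*k^2 - 0.04*k - 4.84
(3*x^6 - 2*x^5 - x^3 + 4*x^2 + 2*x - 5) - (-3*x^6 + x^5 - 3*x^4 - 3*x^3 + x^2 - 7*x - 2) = 6*x^6 - 3*x^5 + 3*x^4 + 2*x^3 + 3*x^2 + 9*x - 3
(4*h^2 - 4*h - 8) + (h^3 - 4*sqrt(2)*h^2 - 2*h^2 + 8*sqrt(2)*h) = h^3 - 4*sqrt(2)*h^2 + 2*h^2 - 4*h + 8*sqrt(2)*h - 8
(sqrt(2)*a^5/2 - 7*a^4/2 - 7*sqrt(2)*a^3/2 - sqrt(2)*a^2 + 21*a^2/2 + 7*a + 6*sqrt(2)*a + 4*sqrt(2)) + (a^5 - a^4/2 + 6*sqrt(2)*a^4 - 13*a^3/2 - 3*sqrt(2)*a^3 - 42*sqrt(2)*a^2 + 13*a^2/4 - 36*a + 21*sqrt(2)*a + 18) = sqrt(2)*a^5/2 + a^5 - 4*a^4 + 6*sqrt(2)*a^4 - 13*sqrt(2)*a^3/2 - 13*a^3/2 - 43*sqrt(2)*a^2 + 55*a^2/4 - 29*a + 27*sqrt(2)*a + 4*sqrt(2) + 18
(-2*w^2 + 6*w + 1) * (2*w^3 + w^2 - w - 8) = -4*w^5 + 10*w^4 + 10*w^3 + 11*w^2 - 49*w - 8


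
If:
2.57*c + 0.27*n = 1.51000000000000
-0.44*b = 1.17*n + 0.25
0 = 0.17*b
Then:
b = 0.00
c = 0.61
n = -0.21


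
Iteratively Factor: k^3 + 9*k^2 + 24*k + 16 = (k + 4)*(k^2 + 5*k + 4) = (k + 1)*(k + 4)*(k + 4)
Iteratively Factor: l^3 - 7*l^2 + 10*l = (l - 2)*(l^2 - 5*l) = l*(l - 2)*(l - 5)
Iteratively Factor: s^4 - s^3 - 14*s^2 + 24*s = (s - 2)*(s^3 + s^2 - 12*s) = s*(s - 2)*(s^2 + s - 12) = s*(s - 2)*(s + 4)*(s - 3)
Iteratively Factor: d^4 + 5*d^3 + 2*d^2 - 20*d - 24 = (d + 2)*(d^3 + 3*d^2 - 4*d - 12) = (d - 2)*(d + 2)*(d^2 + 5*d + 6) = (d - 2)*(d + 2)^2*(d + 3)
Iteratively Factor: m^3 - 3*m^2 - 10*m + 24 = (m + 3)*(m^2 - 6*m + 8) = (m - 4)*(m + 3)*(m - 2)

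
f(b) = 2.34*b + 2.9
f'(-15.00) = 2.34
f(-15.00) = -32.20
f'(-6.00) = 2.34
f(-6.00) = -11.14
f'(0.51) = 2.34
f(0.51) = 4.09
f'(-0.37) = 2.34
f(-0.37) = 2.03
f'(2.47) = 2.34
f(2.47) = 8.68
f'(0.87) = 2.34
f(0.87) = 4.94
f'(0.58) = 2.34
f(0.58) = 4.26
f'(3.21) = 2.34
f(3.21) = 10.41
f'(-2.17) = 2.34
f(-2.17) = -2.18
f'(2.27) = 2.34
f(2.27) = 8.21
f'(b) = 2.34000000000000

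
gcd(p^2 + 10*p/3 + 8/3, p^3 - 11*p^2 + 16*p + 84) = p + 2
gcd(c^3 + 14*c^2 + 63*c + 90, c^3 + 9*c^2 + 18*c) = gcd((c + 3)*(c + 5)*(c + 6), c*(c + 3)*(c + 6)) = c^2 + 9*c + 18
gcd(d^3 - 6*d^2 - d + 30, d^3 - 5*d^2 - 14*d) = d + 2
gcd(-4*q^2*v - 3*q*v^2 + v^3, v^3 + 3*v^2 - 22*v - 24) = 1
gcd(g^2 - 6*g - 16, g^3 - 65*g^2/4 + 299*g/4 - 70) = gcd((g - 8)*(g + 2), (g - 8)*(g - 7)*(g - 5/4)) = g - 8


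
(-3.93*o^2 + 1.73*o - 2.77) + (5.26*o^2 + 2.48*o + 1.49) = 1.33*o^2 + 4.21*o - 1.28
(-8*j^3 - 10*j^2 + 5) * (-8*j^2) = 64*j^5 + 80*j^4 - 40*j^2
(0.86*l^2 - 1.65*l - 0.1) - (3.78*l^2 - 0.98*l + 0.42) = -2.92*l^2 - 0.67*l - 0.52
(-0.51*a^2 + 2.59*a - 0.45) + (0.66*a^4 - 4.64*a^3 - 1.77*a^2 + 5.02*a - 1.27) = 0.66*a^4 - 4.64*a^3 - 2.28*a^2 + 7.61*a - 1.72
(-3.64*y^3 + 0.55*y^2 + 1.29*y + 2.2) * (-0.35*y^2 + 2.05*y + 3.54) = 1.274*y^5 - 7.6545*y^4 - 12.2096*y^3 + 3.8215*y^2 + 9.0766*y + 7.788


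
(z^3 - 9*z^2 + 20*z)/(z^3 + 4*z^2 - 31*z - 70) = z*(z - 4)/(z^2 + 9*z + 14)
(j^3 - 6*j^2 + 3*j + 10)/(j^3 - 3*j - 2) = (j - 5)/(j + 1)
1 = 1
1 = 1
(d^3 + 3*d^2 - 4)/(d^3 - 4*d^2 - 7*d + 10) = (d + 2)/(d - 5)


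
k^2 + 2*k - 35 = (k - 5)*(k + 7)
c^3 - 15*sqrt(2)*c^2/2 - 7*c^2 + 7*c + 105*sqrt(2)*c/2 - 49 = (c - 7)*(c - 7*sqrt(2))*(c - sqrt(2)/2)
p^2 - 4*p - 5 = (p - 5)*(p + 1)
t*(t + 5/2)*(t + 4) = t^3 + 13*t^2/2 + 10*t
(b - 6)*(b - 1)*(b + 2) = b^3 - 5*b^2 - 8*b + 12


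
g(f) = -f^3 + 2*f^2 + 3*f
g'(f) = -3*f^2 + 4*f + 3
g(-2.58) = 22.75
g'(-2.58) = -27.29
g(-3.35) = 49.99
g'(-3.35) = -44.07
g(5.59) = -95.41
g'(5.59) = -68.38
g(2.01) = 5.99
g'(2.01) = -1.08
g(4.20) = -26.21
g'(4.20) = -33.12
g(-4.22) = 98.11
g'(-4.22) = -67.31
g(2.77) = 2.40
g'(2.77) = -8.94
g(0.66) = 2.56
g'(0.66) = 4.33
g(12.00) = -1404.00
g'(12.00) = -381.00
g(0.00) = 0.00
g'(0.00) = 3.00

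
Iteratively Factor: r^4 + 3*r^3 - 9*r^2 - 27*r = (r)*(r^3 + 3*r^2 - 9*r - 27) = r*(r + 3)*(r^2 - 9) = r*(r + 3)^2*(r - 3)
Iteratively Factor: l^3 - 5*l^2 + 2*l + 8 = (l - 4)*(l^2 - l - 2) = (l - 4)*(l - 2)*(l + 1)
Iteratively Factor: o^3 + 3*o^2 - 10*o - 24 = (o + 2)*(o^2 + o - 12) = (o + 2)*(o + 4)*(o - 3)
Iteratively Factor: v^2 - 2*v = (v - 2)*(v)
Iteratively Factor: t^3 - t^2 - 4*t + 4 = (t + 2)*(t^2 - 3*t + 2) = (t - 2)*(t + 2)*(t - 1)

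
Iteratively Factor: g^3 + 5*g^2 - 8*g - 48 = (g + 4)*(g^2 + g - 12) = (g + 4)^2*(g - 3)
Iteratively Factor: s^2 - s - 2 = (s - 2)*(s + 1)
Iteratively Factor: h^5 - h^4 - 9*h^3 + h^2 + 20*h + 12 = (h + 1)*(h^4 - 2*h^3 - 7*h^2 + 8*h + 12) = (h - 3)*(h + 1)*(h^3 + h^2 - 4*h - 4) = (h - 3)*(h - 2)*(h + 1)*(h^2 + 3*h + 2) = (h - 3)*(h - 2)*(h + 1)*(h + 2)*(h + 1)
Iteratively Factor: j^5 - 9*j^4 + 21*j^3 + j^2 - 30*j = (j)*(j^4 - 9*j^3 + 21*j^2 + j - 30) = j*(j - 5)*(j^3 - 4*j^2 + j + 6) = j*(j - 5)*(j - 2)*(j^2 - 2*j - 3) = j*(j - 5)*(j - 3)*(j - 2)*(j + 1)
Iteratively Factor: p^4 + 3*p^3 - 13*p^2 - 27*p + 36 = (p - 3)*(p^3 + 6*p^2 + 5*p - 12) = (p - 3)*(p + 3)*(p^2 + 3*p - 4) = (p - 3)*(p + 3)*(p + 4)*(p - 1)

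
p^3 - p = p*(p - 1)*(p + 1)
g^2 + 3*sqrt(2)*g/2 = g*(g + 3*sqrt(2)/2)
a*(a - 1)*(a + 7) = a^3 + 6*a^2 - 7*a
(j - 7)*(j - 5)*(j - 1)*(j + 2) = j^4 - 11*j^3 + 21*j^2 + 59*j - 70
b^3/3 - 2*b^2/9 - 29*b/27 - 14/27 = (b/3 + 1/3)*(b - 7/3)*(b + 2/3)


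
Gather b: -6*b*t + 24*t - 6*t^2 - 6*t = -6*b*t - 6*t^2 + 18*t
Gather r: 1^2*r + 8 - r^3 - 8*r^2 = -r^3 - 8*r^2 + r + 8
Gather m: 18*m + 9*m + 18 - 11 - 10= 27*m - 3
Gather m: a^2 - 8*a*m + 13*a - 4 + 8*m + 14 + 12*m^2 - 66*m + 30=a^2 + 13*a + 12*m^2 + m*(-8*a - 58) + 40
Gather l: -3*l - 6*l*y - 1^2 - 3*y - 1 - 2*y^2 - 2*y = l*(-6*y - 3) - 2*y^2 - 5*y - 2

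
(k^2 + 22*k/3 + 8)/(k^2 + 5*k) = (k^2 + 22*k/3 + 8)/(k*(k + 5))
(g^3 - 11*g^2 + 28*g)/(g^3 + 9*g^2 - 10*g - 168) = g*(g - 7)/(g^2 + 13*g + 42)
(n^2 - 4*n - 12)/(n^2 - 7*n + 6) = (n + 2)/(n - 1)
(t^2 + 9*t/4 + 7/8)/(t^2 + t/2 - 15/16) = 2*(8*t^2 + 18*t + 7)/(16*t^2 + 8*t - 15)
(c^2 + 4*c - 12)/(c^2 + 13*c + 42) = (c - 2)/(c + 7)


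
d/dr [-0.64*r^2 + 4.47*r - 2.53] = 4.47 - 1.28*r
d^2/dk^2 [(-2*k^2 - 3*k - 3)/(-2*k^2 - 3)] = (24*k^3 - 108*k)/(8*k^6 + 36*k^4 + 54*k^2 + 27)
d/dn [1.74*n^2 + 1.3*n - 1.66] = 3.48*n + 1.3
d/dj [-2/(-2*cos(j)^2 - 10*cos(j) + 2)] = (2*cos(j) + 5)*sin(j)/(-sin(j)^2 + 5*cos(j))^2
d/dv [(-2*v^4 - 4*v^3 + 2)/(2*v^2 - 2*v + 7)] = 4*(-2*v^5 + v^4 - 10*v^3 - 21*v^2 - 2*v + 1)/(4*v^4 - 8*v^3 + 32*v^2 - 28*v + 49)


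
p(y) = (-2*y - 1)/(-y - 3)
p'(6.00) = 0.06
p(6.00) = 1.44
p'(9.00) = 0.03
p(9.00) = 1.58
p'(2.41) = 0.17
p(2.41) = 1.08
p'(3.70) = 0.11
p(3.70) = 1.25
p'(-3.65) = 11.83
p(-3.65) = 9.69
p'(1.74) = 0.22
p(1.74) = 0.95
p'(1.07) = 0.30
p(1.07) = 0.77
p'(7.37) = 0.05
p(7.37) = 1.52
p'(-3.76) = 8.66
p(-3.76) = 8.58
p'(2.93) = 0.14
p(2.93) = 1.16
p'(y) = (-2*y - 1)/(-y - 3)^2 - 2/(-y - 3)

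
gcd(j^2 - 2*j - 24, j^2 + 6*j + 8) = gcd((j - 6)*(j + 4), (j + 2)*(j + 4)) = j + 4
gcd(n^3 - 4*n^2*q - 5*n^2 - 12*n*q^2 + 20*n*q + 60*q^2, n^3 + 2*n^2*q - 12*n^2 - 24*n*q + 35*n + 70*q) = n^2 + 2*n*q - 5*n - 10*q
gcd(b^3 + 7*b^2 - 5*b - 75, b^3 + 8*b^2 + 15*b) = b + 5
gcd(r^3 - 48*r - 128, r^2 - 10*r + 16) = r - 8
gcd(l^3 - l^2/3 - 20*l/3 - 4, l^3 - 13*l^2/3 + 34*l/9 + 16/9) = 1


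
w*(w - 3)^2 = w^3 - 6*w^2 + 9*w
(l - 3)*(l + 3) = l^2 - 9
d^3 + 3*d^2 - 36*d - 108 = (d - 6)*(d + 3)*(d + 6)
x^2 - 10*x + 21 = (x - 7)*(x - 3)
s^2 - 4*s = s*(s - 4)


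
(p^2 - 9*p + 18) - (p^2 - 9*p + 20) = -2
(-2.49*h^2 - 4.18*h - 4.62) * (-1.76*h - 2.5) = 4.3824*h^3 + 13.5818*h^2 + 18.5812*h + 11.55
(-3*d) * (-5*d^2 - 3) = 15*d^3 + 9*d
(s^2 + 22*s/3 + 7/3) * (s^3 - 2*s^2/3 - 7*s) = s^5 + 20*s^4/3 - 86*s^3/9 - 476*s^2/9 - 49*s/3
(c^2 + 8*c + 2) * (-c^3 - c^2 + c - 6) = -c^5 - 9*c^4 - 9*c^3 - 46*c - 12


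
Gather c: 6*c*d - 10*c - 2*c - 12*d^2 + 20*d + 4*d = c*(6*d - 12) - 12*d^2 + 24*d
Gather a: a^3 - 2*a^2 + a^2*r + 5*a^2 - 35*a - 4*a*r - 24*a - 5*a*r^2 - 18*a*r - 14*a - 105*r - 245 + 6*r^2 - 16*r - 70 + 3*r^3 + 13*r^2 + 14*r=a^3 + a^2*(r + 3) + a*(-5*r^2 - 22*r - 73) + 3*r^3 + 19*r^2 - 107*r - 315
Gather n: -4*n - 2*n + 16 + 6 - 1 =21 - 6*n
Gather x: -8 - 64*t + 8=-64*t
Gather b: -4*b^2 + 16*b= -4*b^2 + 16*b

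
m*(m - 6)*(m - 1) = m^3 - 7*m^2 + 6*m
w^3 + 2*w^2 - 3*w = w*(w - 1)*(w + 3)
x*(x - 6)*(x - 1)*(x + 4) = x^4 - 3*x^3 - 22*x^2 + 24*x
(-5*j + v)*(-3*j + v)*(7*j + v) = 105*j^3 - 41*j^2*v - j*v^2 + v^3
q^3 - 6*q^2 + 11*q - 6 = (q - 3)*(q - 2)*(q - 1)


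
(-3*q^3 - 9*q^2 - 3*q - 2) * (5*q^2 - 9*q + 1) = -15*q^5 - 18*q^4 + 63*q^3 + 8*q^2 + 15*q - 2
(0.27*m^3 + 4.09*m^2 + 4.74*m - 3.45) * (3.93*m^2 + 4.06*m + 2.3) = 1.0611*m^5 + 17.1699*m^4 + 35.8546*m^3 + 15.0929*m^2 - 3.105*m - 7.935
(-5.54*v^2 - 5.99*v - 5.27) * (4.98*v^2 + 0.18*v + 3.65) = -27.5892*v^4 - 30.8274*v^3 - 47.5438*v^2 - 22.8121*v - 19.2355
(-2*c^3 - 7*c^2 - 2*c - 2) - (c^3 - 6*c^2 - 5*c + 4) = -3*c^3 - c^2 + 3*c - 6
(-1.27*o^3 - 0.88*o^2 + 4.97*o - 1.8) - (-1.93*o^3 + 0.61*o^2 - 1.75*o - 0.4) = 0.66*o^3 - 1.49*o^2 + 6.72*o - 1.4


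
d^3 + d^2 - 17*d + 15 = (d - 3)*(d - 1)*(d + 5)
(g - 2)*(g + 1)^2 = g^3 - 3*g - 2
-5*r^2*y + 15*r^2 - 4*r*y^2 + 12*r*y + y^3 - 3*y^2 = (-5*r + y)*(r + y)*(y - 3)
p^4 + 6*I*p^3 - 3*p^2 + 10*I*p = p*(p - I)*(p + 2*I)*(p + 5*I)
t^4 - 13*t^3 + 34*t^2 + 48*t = t*(t - 8)*(t - 6)*(t + 1)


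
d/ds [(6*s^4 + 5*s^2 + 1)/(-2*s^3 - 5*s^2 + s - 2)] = (-12*s^6 - 60*s^5 + 28*s^4 - 48*s^3 + 11*s^2 - 10*s - 1)/(4*s^6 + 20*s^5 + 21*s^4 - 2*s^3 + 21*s^2 - 4*s + 4)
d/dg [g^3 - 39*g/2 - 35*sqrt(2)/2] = 3*g^2 - 39/2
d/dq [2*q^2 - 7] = 4*q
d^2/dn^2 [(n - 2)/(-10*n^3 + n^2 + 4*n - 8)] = 2*(-4*(n - 2)*(-15*n^2 + n + 2)^2 + (30*n^2 - 2*n + (n - 2)*(30*n - 1) - 4)*(10*n^3 - n^2 - 4*n + 8))/(10*n^3 - n^2 - 4*n + 8)^3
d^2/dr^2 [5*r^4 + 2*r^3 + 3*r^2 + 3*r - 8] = 60*r^2 + 12*r + 6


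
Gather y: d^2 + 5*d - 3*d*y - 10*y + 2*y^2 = d^2 + 5*d + 2*y^2 + y*(-3*d - 10)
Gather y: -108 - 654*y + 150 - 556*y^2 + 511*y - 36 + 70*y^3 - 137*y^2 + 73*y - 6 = 70*y^3 - 693*y^2 - 70*y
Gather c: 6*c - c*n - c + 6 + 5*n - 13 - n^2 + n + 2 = c*(5 - n) - n^2 + 6*n - 5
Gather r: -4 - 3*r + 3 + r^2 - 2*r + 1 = r^2 - 5*r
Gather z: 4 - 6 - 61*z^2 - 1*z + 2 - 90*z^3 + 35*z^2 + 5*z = -90*z^3 - 26*z^2 + 4*z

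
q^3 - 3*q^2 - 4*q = q*(q - 4)*(q + 1)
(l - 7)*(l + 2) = l^2 - 5*l - 14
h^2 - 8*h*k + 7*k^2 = (h - 7*k)*(h - k)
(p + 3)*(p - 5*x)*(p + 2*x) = p^3 - 3*p^2*x + 3*p^2 - 10*p*x^2 - 9*p*x - 30*x^2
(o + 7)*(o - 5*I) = o^2 + 7*o - 5*I*o - 35*I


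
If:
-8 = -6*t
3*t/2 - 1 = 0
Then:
No Solution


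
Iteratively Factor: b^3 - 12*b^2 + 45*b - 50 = (b - 5)*(b^2 - 7*b + 10) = (b - 5)*(b - 2)*(b - 5)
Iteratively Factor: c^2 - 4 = (c - 2)*(c + 2)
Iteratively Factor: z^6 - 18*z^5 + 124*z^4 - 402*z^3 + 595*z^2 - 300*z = (z - 1)*(z^5 - 17*z^4 + 107*z^3 - 295*z^2 + 300*z) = (z - 5)*(z - 1)*(z^4 - 12*z^3 + 47*z^2 - 60*z) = (z - 5)*(z - 4)*(z - 1)*(z^3 - 8*z^2 + 15*z) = (z - 5)^2*(z - 4)*(z - 1)*(z^2 - 3*z) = (z - 5)^2*(z - 4)*(z - 3)*(z - 1)*(z)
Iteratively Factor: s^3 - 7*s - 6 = (s + 2)*(s^2 - 2*s - 3) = (s + 1)*(s + 2)*(s - 3)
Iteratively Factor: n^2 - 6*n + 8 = (n - 4)*(n - 2)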